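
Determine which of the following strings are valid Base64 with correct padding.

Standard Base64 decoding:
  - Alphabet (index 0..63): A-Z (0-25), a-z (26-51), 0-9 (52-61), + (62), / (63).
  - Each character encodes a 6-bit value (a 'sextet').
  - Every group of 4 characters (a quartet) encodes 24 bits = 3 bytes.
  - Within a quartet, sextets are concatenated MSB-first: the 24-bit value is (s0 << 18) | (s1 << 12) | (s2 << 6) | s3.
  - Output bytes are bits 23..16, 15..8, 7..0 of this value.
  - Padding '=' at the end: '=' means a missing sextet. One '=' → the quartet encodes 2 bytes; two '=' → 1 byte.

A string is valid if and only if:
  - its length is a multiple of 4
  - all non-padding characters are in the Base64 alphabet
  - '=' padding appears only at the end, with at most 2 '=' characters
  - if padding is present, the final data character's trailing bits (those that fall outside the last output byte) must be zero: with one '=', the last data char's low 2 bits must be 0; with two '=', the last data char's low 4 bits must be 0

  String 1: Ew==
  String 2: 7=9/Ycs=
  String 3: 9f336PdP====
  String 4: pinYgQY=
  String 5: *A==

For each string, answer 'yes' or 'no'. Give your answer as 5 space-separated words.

String 1: 'Ew==' → valid
String 2: '7=9/Ycs=' → invalid (bad char(s): ['=']; '=' in middle)
String 3: '9f336PdP====' → invalid (4 pad chars (max 2))
String 4: 'pinYgQY=' → valid
String 5: '*A==' → invalid (bad char(s): ['*'])

Answer: yes no no yes no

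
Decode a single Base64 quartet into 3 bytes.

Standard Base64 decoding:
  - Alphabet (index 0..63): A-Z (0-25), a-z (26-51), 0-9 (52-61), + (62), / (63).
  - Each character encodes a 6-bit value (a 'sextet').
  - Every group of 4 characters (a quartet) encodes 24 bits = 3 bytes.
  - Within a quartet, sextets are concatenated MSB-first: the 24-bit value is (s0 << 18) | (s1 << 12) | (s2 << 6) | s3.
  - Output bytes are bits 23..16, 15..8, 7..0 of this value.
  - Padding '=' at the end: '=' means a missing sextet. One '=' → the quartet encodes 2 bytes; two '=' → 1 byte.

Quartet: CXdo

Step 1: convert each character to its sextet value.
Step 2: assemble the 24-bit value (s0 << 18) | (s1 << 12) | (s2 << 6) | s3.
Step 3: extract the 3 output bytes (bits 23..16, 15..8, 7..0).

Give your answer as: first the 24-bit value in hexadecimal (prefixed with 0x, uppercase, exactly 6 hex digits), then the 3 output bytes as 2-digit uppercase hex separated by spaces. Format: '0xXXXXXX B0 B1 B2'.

Sextets: C=2, X=23, d=29, o=40
24-bit: (2<<18) | (23<<12) | (29<<6) | 40
      = 0x080000 | 0x017000 | 0x000740 | 0x000028
      = 0x097768
Bytes: (v>>16)&0xFF=09, (v>>8)&0xFF=77, v&0xFF=68

Answer: 0x097768 09 77 68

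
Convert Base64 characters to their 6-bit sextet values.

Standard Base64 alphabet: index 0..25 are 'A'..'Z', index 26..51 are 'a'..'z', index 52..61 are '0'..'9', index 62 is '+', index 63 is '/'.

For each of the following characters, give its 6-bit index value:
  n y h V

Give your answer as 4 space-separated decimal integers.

Answer: 39 50 33 21

Derivation:
'n': a..z range, 26 + ord('n') − ord('a') = 39
'y': a..z range, 26 + ord('y') − ord('a') = 50
'h': a..z range, 26 + ord('h') − ord('a') = 33
'V': A..Z range, ord('V') − ord('A') = 21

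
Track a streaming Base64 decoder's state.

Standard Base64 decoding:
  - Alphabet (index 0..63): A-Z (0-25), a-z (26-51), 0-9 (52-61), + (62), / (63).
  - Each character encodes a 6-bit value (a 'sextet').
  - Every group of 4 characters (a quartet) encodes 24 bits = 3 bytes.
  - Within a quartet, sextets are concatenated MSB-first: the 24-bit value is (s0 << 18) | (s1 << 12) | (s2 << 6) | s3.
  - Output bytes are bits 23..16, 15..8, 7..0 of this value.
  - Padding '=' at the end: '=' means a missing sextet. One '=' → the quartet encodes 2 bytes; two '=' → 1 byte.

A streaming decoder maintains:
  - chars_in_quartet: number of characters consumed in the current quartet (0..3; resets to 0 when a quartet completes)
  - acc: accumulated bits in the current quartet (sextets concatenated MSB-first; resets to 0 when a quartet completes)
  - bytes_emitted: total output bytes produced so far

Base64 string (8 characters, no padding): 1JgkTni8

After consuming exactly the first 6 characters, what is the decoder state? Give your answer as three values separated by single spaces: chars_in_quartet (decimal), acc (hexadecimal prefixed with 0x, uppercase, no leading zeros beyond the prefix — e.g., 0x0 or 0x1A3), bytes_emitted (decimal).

After char 0 ('1'=53): chars_in_quartet=1 acc=0x35 bytes_emitted=0
After char 1 ('J'=9): chars_in_quartet=2 acc=0xD49 bytes_emitted=0
After char 2 ('g'=32): chars_in_quartet=3 acc=0x35260 bytes_emitted=0
After char 3 ('k'=36): chars_in_quartet=4 acc=0xD49824 -> emit D4 98 24, reset; bytes_emitted=3
After char 4 ('T'=19): chars_in_quartet=1 acc=0x13 bytes_emitted=3
After char 5 ('n'=39): chars_in_quartet=2 acc=0x4E7 bytes_emitted=3

Answer: 2 0x4E7 3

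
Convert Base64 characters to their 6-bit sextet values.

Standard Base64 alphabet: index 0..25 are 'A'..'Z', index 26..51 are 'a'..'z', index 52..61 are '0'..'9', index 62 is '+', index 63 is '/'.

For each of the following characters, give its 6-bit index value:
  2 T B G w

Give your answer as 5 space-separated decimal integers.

Answer: 54 19 1 6 48

Derivation:
'2': 0..9 range, 52 + ord('2') − ord('0') = 54
'T': A..Z range, ord('T') − ord('A') = 19
'B': A..Z range, ord('B') − ord('A') = 1
'G': A..Z range, ord('G') − ord('A') = 6
'w': a..z range, 26 + ord('w') − ord('a') = 48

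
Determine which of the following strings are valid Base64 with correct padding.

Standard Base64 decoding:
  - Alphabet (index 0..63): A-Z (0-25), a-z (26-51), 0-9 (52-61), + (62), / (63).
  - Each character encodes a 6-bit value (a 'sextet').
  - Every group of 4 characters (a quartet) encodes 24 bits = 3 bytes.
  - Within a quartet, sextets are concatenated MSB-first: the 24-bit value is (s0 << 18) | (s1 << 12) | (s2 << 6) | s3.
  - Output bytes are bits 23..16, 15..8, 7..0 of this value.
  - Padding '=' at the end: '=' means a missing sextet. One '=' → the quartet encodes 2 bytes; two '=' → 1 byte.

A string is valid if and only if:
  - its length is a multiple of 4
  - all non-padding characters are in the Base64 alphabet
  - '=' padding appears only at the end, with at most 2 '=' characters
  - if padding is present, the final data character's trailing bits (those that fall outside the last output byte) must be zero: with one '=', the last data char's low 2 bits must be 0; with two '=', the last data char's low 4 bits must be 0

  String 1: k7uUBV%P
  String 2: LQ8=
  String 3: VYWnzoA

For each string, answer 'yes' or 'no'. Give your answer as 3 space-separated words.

String 1: 'k7uUBV%P' → invalid (bad char(s): ['%'])
String 2: 'LQ8=' → valid
String 3: 'VYWnzoA' → invalid (len=7 not mult of 4)

Answer: no yes no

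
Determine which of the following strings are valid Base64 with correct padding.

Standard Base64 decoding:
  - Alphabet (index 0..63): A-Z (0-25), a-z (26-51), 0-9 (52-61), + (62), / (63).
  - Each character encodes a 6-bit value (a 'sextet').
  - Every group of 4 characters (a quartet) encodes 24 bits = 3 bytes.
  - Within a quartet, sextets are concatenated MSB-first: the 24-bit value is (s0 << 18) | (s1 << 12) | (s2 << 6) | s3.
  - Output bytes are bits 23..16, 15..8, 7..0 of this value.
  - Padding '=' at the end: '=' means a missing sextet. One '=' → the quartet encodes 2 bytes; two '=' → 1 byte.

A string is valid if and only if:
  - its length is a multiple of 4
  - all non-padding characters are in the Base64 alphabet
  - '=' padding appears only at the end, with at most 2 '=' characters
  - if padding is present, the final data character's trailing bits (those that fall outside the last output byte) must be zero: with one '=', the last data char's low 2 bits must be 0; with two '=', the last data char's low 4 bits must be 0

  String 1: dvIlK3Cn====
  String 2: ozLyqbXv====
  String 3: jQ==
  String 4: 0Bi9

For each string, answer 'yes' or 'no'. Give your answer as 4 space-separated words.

String 1: 'dvIlK3Cn====' → invalid (4 pad chars (max 2))
String 2: 'ozLyqbXv====' → invalid (4 pad chars (max 2))
String 3: 'jQ==' → valid
String 4: '0Bi9' → valid

Answer: no no yes yes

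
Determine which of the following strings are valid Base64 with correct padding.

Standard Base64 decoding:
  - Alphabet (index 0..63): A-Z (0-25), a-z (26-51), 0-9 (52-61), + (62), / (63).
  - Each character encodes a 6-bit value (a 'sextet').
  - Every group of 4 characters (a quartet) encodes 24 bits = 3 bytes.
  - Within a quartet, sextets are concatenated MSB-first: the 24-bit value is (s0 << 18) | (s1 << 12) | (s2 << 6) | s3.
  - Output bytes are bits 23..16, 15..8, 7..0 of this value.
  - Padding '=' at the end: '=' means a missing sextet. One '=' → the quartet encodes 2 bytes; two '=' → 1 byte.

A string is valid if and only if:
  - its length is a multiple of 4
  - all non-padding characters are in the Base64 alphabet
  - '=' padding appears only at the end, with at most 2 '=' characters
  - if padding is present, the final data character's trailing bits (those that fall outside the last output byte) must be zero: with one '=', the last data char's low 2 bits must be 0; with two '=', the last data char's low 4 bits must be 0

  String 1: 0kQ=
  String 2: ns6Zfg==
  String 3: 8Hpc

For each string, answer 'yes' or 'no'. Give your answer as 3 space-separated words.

Answer: yes yes yes

Derivation:
String 1: '0kQ=' → valid
String 2: 'ns6Zfg==' → valid
String 3: '8Hpc' → valid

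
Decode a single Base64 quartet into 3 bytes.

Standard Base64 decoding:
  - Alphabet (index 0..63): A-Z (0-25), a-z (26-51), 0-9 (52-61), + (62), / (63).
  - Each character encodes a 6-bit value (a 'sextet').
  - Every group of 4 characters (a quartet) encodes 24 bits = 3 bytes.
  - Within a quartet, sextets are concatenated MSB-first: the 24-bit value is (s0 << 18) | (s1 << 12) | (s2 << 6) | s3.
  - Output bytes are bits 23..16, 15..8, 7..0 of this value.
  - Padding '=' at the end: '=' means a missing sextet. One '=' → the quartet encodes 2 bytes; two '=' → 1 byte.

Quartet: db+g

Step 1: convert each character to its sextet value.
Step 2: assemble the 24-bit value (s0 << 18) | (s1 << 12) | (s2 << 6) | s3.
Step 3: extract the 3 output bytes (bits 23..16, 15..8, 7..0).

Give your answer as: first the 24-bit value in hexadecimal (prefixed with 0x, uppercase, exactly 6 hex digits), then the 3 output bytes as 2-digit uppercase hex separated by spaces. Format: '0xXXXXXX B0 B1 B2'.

Sextets: d=29, b=27, +=62, g=32
24-bit: (29<<18) | (27<<12) | (62<<6) | 32
      = 0x740000 | 0x01B000 | 0x000F80 | 0x000020
      = 0x75BFA0
Bytes: (v>>16)&0xFF=75, (v>>8)&0xFF=BF, v&0xFF=A0

Answer: 0x75BFA0 75 BF A0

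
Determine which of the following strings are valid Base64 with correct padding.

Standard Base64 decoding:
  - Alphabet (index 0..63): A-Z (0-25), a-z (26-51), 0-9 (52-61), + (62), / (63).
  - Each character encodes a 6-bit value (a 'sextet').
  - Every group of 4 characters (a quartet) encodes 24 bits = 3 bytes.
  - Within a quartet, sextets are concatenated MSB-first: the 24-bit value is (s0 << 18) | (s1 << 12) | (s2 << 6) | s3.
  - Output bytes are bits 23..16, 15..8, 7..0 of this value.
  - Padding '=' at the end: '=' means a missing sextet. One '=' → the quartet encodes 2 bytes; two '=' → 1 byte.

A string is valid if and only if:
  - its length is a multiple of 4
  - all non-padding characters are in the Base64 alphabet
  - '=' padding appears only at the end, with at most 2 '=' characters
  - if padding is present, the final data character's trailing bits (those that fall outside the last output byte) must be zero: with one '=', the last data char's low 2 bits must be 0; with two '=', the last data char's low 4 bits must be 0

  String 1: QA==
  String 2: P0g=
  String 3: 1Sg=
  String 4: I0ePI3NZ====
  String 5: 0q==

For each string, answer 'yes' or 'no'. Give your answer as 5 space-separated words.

Answer: yes yes yes no no

Derivation:
String 1: 'QA==' → valid
String 2: 'P0g=' → valid
String 3: '1Sg=' → valid
String 4: 'I0ePI3NZ====' → invalid (4 pad chars (max 2))
String 5: '0q==' → invalid (bad trailing bits)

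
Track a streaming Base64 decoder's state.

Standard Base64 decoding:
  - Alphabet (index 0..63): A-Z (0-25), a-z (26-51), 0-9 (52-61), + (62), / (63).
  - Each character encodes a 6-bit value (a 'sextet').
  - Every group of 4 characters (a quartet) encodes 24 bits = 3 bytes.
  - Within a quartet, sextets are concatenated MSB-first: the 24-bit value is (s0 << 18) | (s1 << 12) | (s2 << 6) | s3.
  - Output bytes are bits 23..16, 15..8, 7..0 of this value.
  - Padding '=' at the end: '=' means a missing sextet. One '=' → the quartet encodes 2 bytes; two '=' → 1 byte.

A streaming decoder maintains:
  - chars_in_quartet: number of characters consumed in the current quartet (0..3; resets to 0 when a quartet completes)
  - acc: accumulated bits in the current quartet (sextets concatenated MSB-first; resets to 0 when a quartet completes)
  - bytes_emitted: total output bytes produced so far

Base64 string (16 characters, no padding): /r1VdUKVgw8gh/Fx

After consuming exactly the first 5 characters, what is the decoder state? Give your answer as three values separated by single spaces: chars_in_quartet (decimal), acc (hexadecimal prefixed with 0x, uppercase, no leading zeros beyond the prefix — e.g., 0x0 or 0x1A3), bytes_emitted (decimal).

Answer: 1 0x1D 3

Derivation:
After char 0 ('/'=63): chars_in_quartet=1 acc=0x3F bytes_emitted=0
After char 1 ('r'=43): chars_in_quartet=2 acc=0xFEB bytes_emitted=0
After char 2 ('1'=53): chars_in_quartet=3 acc=0x3FAF5 bytes_emitted=0
After char 3 ('V'=21): chars_in_quartet=4 acc=0xFEBD55 -> emit FE BD 55, reset; bytes_emitted=3
After char 4 ('d'=29): chars_in_quartet=1 acc=0x1D bytes_emitted=3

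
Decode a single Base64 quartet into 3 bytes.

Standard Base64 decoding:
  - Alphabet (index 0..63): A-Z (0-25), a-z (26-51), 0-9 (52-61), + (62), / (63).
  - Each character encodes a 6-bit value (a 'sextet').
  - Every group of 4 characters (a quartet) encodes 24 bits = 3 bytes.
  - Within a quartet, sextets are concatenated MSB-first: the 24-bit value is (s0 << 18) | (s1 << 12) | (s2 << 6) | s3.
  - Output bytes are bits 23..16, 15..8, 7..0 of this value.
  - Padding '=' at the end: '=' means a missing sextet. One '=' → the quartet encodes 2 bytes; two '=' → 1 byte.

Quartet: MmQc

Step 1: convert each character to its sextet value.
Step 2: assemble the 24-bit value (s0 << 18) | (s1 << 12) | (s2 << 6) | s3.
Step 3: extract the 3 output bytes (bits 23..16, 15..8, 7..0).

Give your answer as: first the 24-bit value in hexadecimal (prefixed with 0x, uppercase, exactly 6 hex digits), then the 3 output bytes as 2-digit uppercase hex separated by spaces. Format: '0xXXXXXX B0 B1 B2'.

Answer: 0x32641C 32 64 1C

Derivation:
Sextets: M=12, m=38, Q=16, c=28
24-bit: (12<<18) | (38<<12) | (16<<6) | 28
      = 0x300000 | 0x026000 | 0x000400 | 0x00001C
      = 0x32641C
Bytes: (v>>16)&0xFF=32, (v>>8)&0xFF=64, v&0xFF=1C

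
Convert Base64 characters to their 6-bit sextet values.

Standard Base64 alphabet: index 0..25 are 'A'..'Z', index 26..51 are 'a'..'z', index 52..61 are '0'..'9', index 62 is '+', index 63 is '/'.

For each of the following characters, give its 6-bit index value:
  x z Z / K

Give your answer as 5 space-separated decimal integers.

Answer: 49 51 25 63 10

Derivation:
'x': a..z range, 26 + ord('x') − ord('a') = 49
'z': a..z range, 26 + ord('z') − ord('a') = 51
'Z': A..Z range, ord('Z') − ord('A') = 25
'/': index 63
'K': A..Z range, ord('K') − ord('A') = 10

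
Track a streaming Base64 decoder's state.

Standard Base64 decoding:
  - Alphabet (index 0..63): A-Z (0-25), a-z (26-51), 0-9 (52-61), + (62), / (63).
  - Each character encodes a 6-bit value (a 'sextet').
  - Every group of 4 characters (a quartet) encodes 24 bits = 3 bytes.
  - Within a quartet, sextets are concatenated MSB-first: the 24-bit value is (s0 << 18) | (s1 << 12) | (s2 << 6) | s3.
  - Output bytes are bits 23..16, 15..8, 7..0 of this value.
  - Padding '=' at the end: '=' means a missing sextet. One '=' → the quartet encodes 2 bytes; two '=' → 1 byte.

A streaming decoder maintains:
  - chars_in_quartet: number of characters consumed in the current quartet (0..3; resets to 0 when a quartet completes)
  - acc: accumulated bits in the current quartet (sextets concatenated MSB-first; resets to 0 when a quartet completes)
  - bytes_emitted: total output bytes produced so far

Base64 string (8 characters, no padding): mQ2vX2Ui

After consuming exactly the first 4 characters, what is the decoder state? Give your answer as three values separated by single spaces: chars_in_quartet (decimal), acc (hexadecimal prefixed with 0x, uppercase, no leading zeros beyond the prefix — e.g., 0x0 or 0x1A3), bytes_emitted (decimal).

Answer: 0 0x0 3

Derivation:
After char 0 ('m'=38): chars_in_quartet=1 acc=0x26 bytes_emitted=0
After char 1 ('Q'=16): chars_in_quartet=2 acc=0x990 bytes_emitted=0
After char 2 ('2'=54): chars_in_quartet=3 acc=0x26436 bytes_emitted=0
After char 3 ('v'=47): chars_in_quartet=4 acc=0x990DAF -> emit 99 0D AF, reset; bytes_emitted=3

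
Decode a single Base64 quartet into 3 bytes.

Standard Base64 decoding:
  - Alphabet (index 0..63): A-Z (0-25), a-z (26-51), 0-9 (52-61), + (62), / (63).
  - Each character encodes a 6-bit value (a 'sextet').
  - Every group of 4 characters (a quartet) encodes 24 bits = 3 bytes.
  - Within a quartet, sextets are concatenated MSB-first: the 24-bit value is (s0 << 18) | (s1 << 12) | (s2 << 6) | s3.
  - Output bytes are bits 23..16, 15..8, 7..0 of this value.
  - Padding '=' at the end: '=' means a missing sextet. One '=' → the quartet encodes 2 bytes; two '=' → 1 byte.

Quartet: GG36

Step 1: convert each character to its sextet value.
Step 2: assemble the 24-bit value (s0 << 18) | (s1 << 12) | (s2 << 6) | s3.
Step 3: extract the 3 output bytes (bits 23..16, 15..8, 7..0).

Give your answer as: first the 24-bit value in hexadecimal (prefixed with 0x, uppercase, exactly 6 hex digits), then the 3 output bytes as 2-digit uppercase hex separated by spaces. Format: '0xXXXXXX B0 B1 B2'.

Sextets: G=6, G=6, 3=55, 6=58
24-bit: (6<<18) | (6<<12) | (55<<6) | 58
      = 0x180000 | 0x006000 | 0x000DC0 | 0x00003A
      = 0x186DFA
Bytes: (v>>16)&0xFF=18, (v>>8)&0xFF=6D, v&0xFF=FA

Answer: 0x186DFA 18 6D FA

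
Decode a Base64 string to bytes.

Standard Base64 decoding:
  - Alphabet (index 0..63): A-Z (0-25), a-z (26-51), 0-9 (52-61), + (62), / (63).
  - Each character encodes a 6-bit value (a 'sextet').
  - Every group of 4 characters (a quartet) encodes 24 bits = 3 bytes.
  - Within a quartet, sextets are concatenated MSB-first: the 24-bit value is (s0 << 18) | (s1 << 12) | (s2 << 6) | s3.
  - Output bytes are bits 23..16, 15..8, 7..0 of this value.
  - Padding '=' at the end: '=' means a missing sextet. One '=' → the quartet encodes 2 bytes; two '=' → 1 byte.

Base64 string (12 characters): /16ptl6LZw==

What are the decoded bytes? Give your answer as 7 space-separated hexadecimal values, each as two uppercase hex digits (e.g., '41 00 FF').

Answer: FF 5E A9 B6 5E 8B 67

Derivation:
After char 0 ('/'=63): chars_in_quartet=1 acc=0x3F bytes_emitted=0
After char 1 ('1'=53): chars_in_quartet=2 acc=0xFF5 bytes_emitted=0
After char 2 ('6'=58): chars_in_quartet=3 acc=0x3FD7A bytes_emitted=0
After char 3 ('p'=41): chars_in_quartet=4 acc=0xFF5EA9 -> emit FF 5E A9, reset; bytes_emitted=3
After char 4 ('t'=45): chars_in_quartet=1 acc=0x2D bytes_emitted=3
After char 5 ('l'=37): chars_in_quartet=2 acc=0xB65 bytes_emitted=3
After char 6 ('6'=58): chars_in_quartet=3 acc=0x2D97A bytes_emitted=3
After char 7 ('L'=11): chars_in_quartet=4 acc=0xB65E8B -> emit B6 5E 8B, reset; bytes_emitted=6
After char 8 ('Z'=25): chars_in_quartet=1 acc=0x19 bytes_emitted=6
After char 9 ('w'=48): chars_in_quartet=2 acc=0x670 bytes_emitted=6
Padding '==': partial quartet acc=0x670 -> emit 67; bytes_emitted=7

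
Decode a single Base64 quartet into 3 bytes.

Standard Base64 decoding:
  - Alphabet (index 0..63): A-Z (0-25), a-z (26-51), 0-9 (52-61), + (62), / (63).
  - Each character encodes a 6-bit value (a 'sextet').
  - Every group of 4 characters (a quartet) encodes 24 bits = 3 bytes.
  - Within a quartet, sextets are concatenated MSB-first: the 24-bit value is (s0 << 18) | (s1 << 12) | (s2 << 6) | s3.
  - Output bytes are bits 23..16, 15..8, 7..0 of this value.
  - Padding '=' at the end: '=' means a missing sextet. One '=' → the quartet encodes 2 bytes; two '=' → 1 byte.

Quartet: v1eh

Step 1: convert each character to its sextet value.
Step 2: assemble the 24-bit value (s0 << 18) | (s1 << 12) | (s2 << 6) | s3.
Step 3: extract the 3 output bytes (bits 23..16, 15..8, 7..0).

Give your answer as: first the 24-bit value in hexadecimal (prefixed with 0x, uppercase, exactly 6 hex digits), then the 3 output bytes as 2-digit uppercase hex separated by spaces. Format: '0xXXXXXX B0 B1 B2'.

Answer: 0xBF57A1 BF 57 A1

Derivation:
Sextets: v=47, 1=53, e=30, h=33
24-bit: (47<<18) | (53<<12) | (30<<6) | 33
      = 0xBC0000 | 0x035000 | 0x000780 | 0x000021
      = 0xBF57A1
Bytes: (v>>16)&0xFF=BF, (v>>8)&0xFF=57, v&0xFF=A1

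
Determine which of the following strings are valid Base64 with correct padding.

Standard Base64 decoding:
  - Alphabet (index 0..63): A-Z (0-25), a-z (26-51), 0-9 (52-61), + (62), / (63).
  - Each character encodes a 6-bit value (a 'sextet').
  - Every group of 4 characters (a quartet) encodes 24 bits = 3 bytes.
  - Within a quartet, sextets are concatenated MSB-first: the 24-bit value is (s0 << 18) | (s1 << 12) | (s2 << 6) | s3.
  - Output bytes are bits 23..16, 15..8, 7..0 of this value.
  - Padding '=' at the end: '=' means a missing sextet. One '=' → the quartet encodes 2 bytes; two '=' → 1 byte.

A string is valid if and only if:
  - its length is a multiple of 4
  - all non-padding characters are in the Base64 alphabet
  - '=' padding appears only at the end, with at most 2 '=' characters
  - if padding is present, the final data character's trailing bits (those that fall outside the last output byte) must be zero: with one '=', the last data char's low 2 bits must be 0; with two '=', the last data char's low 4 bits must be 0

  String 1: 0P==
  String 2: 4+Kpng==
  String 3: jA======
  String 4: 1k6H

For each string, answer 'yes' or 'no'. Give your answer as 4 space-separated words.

Answer: no yes no yes

Derivation:
String 1: '0P==' → invalid (bad trailing bits)
String 2: '4+Kpng==' → valid
String 3: 'jA======' → invalid (6 pad chars (max 2))
String 4: '1k6H' → valid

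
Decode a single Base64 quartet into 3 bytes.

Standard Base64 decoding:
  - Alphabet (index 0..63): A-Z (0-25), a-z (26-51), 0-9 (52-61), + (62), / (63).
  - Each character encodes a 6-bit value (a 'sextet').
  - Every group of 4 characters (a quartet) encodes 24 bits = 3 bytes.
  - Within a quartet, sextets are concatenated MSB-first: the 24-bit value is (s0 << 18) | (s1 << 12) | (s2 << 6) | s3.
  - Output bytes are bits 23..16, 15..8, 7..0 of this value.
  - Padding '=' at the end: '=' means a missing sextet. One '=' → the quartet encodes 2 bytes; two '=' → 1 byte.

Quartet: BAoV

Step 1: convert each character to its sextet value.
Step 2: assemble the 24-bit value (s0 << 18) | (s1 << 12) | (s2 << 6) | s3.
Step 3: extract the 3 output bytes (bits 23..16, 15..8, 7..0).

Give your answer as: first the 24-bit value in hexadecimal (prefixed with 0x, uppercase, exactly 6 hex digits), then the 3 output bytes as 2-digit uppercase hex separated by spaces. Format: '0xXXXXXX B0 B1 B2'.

Answer: 0x040A15 04 0A 15

Derivation:
Sextets: B=1, A=0, o=40, V=21
24-bit: (1<<18) | (0<<12) | (40<<6) | 21
      = 0x040000 | 0x000000 | 0x000A00 | 0x000015
      = 0x040A15
Bytes: (v>>16)&0xFF=04, (v>>8)&0xFF=0A, v&0xFF=15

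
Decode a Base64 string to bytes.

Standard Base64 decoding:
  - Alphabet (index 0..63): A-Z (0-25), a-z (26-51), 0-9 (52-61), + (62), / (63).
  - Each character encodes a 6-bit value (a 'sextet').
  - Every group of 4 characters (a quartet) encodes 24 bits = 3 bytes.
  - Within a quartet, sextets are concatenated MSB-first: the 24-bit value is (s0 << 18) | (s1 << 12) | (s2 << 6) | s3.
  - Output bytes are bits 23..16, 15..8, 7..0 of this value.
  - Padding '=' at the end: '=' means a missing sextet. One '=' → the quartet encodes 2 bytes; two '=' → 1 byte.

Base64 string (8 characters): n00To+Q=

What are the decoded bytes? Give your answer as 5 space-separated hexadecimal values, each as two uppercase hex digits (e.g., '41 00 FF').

Answer: 9F 4D 13 A3 E4

Derivation:
After char 0 ('n'=39): chars_in_quartet=1 acc=0x27 bytes_emitted=0
After char 1 ('0'=52): chars_in_quartet=2 acc=0x9F4 bytes_emitted=0
After char 2 ('0'=52): chars_in_quartet=3 acc=0x27D34 bytes_emitted=0
After char 3 ('T'=19): chars_in_quartet=4 acc=0x9F4D13 -> emit 9F 4D 13, reset; bytes_emitted=3
After char 4 ('o'=40): chars_in_quartet=1 acc=0x28 bytes_emitted=3
After char 5 ('+'=62): chars_in_quartet=2 acc=0xA3E bytes_emitted=3
After char 6 ('Q'=16): chars_in_quartet=3 acc=0x28F90 bytes_emitted=3
Padding '=': partial quartet acc=0x28F90 -> emit A3 E4; bytes_emitted=5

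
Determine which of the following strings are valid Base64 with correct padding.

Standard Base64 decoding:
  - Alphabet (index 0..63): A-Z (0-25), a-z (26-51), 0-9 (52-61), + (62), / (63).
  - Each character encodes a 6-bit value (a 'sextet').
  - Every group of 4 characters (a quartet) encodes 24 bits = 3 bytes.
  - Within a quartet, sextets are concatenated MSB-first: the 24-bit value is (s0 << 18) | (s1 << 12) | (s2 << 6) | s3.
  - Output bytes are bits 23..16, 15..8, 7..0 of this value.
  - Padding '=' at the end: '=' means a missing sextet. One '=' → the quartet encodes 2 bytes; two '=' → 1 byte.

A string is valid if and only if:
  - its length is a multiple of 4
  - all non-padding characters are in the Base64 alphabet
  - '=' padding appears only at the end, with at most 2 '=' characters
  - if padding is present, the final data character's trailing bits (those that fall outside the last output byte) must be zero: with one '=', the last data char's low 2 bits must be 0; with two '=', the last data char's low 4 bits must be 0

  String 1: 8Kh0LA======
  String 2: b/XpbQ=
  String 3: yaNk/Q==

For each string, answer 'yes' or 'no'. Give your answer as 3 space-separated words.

Answer: no no yes

Derivation:
String 1: '8Kh0LA======' → invalid (6 pad chars (max 2))
String 2: 'b/XpbQ=' → invalid (len=7 not mult of 4)
String 3: 'yaNk/Q==' → valid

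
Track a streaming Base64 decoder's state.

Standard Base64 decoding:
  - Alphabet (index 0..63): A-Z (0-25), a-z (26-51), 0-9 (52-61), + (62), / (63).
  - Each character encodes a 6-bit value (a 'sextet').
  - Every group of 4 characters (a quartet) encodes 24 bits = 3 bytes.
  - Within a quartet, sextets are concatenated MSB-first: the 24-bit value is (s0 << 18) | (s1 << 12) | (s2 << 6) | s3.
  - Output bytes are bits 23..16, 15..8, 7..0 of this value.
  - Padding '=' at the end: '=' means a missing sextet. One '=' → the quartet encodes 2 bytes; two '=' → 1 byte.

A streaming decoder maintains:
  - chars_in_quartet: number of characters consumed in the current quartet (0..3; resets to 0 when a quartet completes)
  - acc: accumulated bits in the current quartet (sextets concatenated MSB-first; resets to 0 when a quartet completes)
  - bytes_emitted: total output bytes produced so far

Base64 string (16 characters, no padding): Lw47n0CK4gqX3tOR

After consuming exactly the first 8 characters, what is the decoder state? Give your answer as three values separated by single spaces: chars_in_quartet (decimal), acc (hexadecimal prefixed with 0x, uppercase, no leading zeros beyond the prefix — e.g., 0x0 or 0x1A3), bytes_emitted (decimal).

Answer: 0 0x0 6

Derivation:
After char 0 ('L'=11): chars_in_quartet=1 acc=0xB bytes_emitted=0
After char 1 ('w'=48): chars_in_quartet=2 acc=0x2F0 bytes_emitted=0
After char 2 ('4'=56): chars_in_quartet=3 acc=0xBC38 bytes_emitted=0
After char 3 ('7'=59): chars_in_quartet=4 acc=0x2F0E3B -> emit 2F 0E 3B, reset; bytes_emitted=3
After char 4 ('n'=39): chars_in_quartet=1 acc=0x27 bytes_emitted=3
After char 5 ('0'=52): chars_in_quartet=2 acc=0x9F4 bytes_emitted=3
After char 6 ('C'=2): chars_in_quartet=3 acc=0x27D02 bytes_emitted=3
After char 7 ('K'=10): chars_in_quartet=4 acc=0x9F408A -> emit 9F 40 8A, reset; bytes_emitted=6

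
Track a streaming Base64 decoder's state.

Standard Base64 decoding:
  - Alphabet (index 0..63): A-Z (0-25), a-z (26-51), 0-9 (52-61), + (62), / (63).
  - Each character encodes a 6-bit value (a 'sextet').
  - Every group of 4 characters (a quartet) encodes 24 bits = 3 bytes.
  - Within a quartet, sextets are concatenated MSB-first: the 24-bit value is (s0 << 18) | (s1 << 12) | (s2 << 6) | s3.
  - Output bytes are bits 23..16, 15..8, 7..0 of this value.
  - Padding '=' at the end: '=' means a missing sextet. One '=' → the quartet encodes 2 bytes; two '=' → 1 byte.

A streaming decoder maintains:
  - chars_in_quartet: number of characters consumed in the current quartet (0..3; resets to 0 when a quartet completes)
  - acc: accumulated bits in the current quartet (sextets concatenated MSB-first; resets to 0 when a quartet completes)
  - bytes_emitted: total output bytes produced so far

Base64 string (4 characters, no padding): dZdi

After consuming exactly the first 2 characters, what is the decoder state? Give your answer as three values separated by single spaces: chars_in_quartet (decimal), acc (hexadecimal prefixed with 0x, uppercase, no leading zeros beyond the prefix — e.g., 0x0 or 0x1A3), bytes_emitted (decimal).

Answer: 2 0x759 0

Derivation:
After char 0 ('d'=29): chars_in_quartet=1 acc=0x1D bytes_emitted=0
After char 1 ('Z'=25): chars_in_quartet=2 acc=0x759 bytes_emitted=0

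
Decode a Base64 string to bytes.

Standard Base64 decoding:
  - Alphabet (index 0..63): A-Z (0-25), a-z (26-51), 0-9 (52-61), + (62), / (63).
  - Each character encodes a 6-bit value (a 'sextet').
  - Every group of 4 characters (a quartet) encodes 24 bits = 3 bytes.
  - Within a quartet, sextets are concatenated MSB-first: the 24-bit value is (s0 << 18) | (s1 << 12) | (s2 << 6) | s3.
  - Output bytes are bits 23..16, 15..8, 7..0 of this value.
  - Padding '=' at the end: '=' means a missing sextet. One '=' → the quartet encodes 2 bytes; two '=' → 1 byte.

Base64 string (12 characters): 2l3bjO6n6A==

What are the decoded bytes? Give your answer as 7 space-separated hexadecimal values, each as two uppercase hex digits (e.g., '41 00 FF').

Answer: DA 5D DB 8C EE A7 E8

Derivation:
After char 0 ('2'=54): chars_in_quartet=1 acc=0x36 bytes_emitted=0
After char 1 ('l'=37): chars_in_quartet=2 acc=0xDA5 bytes_emitted=0
After char 2 ('3'=55): chars_in_quartet=3 acc=0x36977 bytes_emitted=0
After char 3 ('b'=27): chars_in_quartet=4 acc=0xDA5DDB -> emit DA 5D DB, reset; bytes_emitted=3
After char 4 ('j'=35): chars_in_quartet=1 acc=0x23 bytes_emitted=3
After char 5 ('O'=14): chars_in_quartet=2 acc=0x8CE bytes_emitted=3
After char 6 ('6'=58): chars_in_quartet=3 acc=0x233BA bytes_emitted=3
After char 7 ('n'=39): chars_in_quartet=4 acc=0x8CEEA7 -> emit 8C EE A7, reset; bytes_emitted=6
After char 8 ('6'=58): chars_in_quartet=1 acc=0x3A bytes_emitted=6
After char 9 ('A'=0): chars_in_quartet=2 acc=0xE80 bytes_emitted=6
Padding '==': partial quartet acc=0xE80 -> emit E8; bytes_emitted=7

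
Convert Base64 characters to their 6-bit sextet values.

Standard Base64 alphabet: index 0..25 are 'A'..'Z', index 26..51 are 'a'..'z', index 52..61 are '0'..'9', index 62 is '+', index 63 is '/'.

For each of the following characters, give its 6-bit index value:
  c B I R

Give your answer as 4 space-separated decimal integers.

Answer: 28 1 8 17

Derivation:
'c': a..z range, 26 + ord('c') − ord('a') = 28
'B': A..Z range, ord('B') − ord('A') = 1
'I': A..Z range, ord('I') − ord('A') = 8
'R': A..Z range, ord('R') − ord('A') = 17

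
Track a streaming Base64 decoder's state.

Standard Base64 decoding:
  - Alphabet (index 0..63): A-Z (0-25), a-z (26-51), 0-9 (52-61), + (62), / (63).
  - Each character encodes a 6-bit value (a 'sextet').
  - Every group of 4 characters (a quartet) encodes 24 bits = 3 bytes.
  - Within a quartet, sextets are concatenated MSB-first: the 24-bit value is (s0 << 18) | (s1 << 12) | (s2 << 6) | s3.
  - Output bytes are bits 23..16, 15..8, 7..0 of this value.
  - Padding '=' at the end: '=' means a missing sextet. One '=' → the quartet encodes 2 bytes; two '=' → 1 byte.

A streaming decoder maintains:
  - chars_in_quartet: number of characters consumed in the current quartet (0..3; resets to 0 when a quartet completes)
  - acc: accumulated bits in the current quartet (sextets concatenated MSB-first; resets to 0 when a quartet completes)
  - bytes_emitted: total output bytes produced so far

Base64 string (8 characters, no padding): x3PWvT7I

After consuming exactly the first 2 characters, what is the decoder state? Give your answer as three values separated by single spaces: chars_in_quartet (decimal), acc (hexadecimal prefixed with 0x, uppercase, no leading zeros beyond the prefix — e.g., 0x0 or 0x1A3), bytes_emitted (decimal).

After char 0 ('x'=49): chars_in_quartet=1 acc=0x31 bytes_emitted=0
After char 1 ('3'=55): chars_in_quartet=2 acc=0xC77 bytes_emitted=0

Answer: 2 0xC77 0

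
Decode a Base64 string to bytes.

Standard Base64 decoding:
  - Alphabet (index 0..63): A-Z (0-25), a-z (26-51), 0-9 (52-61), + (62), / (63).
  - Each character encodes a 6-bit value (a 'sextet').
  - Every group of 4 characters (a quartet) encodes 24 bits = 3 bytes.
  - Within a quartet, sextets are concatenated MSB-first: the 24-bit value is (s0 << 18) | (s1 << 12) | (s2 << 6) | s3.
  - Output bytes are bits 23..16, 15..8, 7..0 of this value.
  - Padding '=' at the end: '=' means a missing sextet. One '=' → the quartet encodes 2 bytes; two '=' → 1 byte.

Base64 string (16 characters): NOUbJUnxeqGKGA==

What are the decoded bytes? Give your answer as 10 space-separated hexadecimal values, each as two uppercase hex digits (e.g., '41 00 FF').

After char 0 ('N'=13): chars_in_quartet=1 acc=0xD bytes_emitted=0
After char 1 ('O'=14): chars_in_quartet=2 acc=0x34E bytes_emitted=0
After char 2 ('U'=20): chars_in_quartet=3 acc=0xD394 bytes_emitted=0
After char 3 ('b'=27): chars_in_quartet=4 acc=0x34E51B -> emit 34 E5 1B, reset; bytes_emitted=3
After char 4 ('J'=9): chars_in_quartet=1 acc=0x9 bytes_emitted=3
After char 5 ('U'=20): chars_in_quartet=2 acc=0x254 bytes_emitted=3
After char 6 ('n'=39): chars_in_quartet=3 acc=0x9527 bytes_emitted=3
After char 7 ('x'=49): chars_in_quartet=4 acc=0x2549F1 -> emit 25 49 F1, reset; bytes_emitted=6
After char 8 ('e'=30): chars_in_quartet=1 acc=0x1E bytes_emitted=6
After char 9 ('q'=42): chars_in_quartet=2 acc=0x7AA bytes_emitted=6
After char 10 ('G'=6): chars_in_quartet=3 acc=0x1EA86 bytes_emitted=6
After char 11 ('K'=10): chars_in_quartet=4 acc=0x7AA18A -> emit 7A A1 8A, reset; bytes_emitted=9
After char 12 ('G'=6): chars_in_quartet=1 acc=0x6 bytes_emitted=9
After char 13 ('A'=0): chars_in_quartet=2 acc=0x180 bytes_emitted=9
Padding '==': partial quartet acc=0x180 -> emit 18; bytes_emitted=10

Answer: 34 E5 1B 25 49 F1 7A A1 8A 18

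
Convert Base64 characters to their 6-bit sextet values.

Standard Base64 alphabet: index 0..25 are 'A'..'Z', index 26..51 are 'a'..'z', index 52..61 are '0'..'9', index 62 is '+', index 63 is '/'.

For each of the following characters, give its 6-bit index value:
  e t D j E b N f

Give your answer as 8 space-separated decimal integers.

Answer: 30 45 3 35 4 27 13 31

Derivation:
'e': a..z range, 26 + ord('e') − ord('a') = 30
't': a..z range, 26 + ord('t') − ord('a') = 45
'D': A..Z range, ord('D') − ord('A') = 3
'j': a..z range, 26 + ord('j') − ord('a') = 35
'E': A..Z range, ord('E') − ord('A') = 4
'b': a..z range, 26 + ord('b') − ord('a') = 27
'N': A..Z range, ord('N') − ord('A') = 13
'f': a..z range, 26 + ord('f') − ord('a') = 31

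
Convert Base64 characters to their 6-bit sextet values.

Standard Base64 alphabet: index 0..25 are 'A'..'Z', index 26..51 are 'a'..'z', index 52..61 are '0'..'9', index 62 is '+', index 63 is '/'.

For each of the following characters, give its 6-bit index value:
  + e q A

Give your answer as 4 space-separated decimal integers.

Answer: 62 30 42 0

Derivation:
'+': index 62
'e': a..z range, 26 + ord('e') − ord('a') = 30
'q': a..z range, 26 + ord('q') − ord('a') = 42
'A': A..Z range, ord('A') − ord('A') = 0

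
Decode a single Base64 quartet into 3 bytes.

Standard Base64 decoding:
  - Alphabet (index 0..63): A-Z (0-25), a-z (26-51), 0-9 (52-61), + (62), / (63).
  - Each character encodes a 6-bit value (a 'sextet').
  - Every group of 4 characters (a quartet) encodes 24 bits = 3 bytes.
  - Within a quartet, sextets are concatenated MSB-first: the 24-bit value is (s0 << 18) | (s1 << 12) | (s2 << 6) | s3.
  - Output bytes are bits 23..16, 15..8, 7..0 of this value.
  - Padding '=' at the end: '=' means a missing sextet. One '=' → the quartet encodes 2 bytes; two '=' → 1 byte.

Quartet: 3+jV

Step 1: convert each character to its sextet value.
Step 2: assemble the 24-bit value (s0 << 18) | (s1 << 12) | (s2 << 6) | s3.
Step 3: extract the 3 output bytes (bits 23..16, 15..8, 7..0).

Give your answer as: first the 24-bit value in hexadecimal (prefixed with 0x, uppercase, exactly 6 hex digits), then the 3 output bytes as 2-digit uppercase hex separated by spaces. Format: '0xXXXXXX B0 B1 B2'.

Answer: 0xDFE8D5 DF E8 D5

Derivation:
Sextets: 3=55, +=62, j=35, V=21
24-bit: (55<<18) | (62<<12) | (35<<6) | 21
      = 0xDC0000 | 0x03E000 | 0x0008C0 | 0x000015
      = 0xDFE8D5
Bytes: (v>>16)&0xFF=DF, (v>>8)&0xFF=E8, v&0xFF=D5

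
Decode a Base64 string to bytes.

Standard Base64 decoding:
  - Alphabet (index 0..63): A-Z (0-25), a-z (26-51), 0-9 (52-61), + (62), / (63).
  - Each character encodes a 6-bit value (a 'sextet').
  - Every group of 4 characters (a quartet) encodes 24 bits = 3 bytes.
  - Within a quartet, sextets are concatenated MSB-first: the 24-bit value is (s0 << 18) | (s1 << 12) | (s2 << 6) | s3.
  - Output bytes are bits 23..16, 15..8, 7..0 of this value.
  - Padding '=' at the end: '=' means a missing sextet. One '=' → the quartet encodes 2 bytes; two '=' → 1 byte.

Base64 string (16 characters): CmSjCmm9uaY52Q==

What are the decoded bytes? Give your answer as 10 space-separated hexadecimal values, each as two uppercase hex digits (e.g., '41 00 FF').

Answer: 0A 64 A3 0A 69 BD B9 A6 39 D9

Derivation:
After char 0 ('C'=2): chars_in_quartet=1 acc=0x2 bytes_emitted=0
After char 1 ('m'=38): chars_in_quartet=2 acc=0xA6 bytes_emitted=0
After char 2 ('S'=18): chars_in_quartet=3 acc=0x2992 bytes_emitted=0
After char 3 ('j'=35): chars_in_quartet=4 acc=0xA64A3 -> emit 0A 64 A3, reset; bytes_emitted=3
After char 4 ('C'=2): chars_in_quartet=1 acc=0x2 bytes_emitted=3
After char 5 ('m'=38): chars_in_quartet=2 acc=0xA6 bytes_emitted=3
After char 6 ('m'=38): chars_in_quartet=3 acc=0x29A6 bytes_emitted=3
After char 7 ('9'=61): chars_in_quartet=4 acc=0xA69BD -> emit 0A 69 BD, reset; bytes_emitted=6
After char 8 ('u'=46): chars_in_quartet=1 acc=0x2E bytes_emitted=6
After char 9 ('a'=26): chars_in_quartet=2 acc=0xB9A bytes_emitted=6
After char 10 ('Y'=24): chars_in_quartet=3 acc=0x2E698 bytes_emitted=6
After char 11 ('5'=57): chars_in_quartet=4 acc=0xB9A639 -> emit B9 A6 39, reset; bytes_emitted=9
After char 12 ('2'=54): chars_in_quartet=1 acc=0x36 bytes_emitted=9
After char 13 ('Q'=16): chars_in_quartet=2 acc=0xD90 bytes_emitted=9
Padding '==': partial quartet acc=0xD90 -> emit D9; bytes_emitted=10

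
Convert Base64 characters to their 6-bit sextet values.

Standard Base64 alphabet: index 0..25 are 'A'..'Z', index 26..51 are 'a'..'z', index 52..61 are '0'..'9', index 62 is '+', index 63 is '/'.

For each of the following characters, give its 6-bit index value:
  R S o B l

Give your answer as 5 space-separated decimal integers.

Answer: 17 18 40 1 37

Derivation:
'R': A..Z range, ord('R') − ord('A') = 17
'S': A..Z range, ord('S') − ord('A') = 18
'o': a..z range, 26 + ord('o') − ord('a') = 40
'B': A..Z range, ord('B') − ord('A') = 1
'l': a..z range, 26 + ord('l') − ord('a') = 37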